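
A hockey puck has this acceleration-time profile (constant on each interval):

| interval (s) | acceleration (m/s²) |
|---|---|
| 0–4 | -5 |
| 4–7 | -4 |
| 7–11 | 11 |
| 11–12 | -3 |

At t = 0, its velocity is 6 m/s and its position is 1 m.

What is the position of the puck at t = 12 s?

-74.5 m

On each constant-a segment, Δv = aΔt and Δx = v₀Δt + ½aΔt²; chain segment to segment.
0–4 s: v starts 6 m/s; Δx = 6·4 + ½·-5·4² = -16 m; v ends -14 m/s.
4–7 s: v starts -14 m/s; Δx = -14·3 + ½·-4·3² = -60 m; v ends -26 m/s.
7–11 s: v starts -26 m/s; Δx = -26·4 + ½·11·4² = -16 m; v ends 18 m/s.
11–12 s: v starts 18 m/s; Δx = 18·1 + ½·-3·1² = 16.5 m; v ends 15 m/s.
x(12) = 1 + Σ Δx = -74.5 m.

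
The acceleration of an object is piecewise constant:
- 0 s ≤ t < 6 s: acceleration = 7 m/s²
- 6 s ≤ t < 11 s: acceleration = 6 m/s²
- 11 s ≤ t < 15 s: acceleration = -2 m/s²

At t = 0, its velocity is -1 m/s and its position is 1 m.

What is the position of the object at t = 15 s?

669 m

On each constant-a segment, Δv = aΔt and Δx = v₀Δt + ½aΔt²; chain segment to segment.
0–6 s: v starts -1 m/s; Δx = -1·6 + ½·7·6² = 120 m; v ends 41 m/s.
6–11 s: v starts 41 m/s; Δx = 41·5 + ½·6·5² = 280 m; v ends 71 m/s.
11–15 s: v starts 71 m/s; Δx = 71·4 + ½·-2·4² = 268 m; v ends 63 m/s.
x(15) = 1 + Σ Δx = 669 m.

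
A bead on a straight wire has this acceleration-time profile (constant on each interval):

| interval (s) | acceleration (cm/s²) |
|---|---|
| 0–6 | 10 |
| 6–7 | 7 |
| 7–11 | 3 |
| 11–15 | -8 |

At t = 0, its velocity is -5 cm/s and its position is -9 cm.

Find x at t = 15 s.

703.5 cm

On each constant-a segment, Δv = aΔt and Δx = v₀Δt + ½aΔt²; chain segment to segment.
0–6 s: v starts -5 cm/s; Δx = -5·6 + ½·10·6² = 150 cm; v ends 55 cm/s.
6–7 s: v starts 55 cm/s; Δx = 55·1 + ½·7·1² = 58.5 cm; v ends 62 cm/s.
7–11 s: v starts 62 cm/s; Δx = 62·4 + ½·3·4² = 272 cm; v ends 74 cm/s.
11–15 s: v starts 74 cm/s; Δx = 74·4 + ½·-8·4² = 232 cm; v ends 42 cm/s.
x(15) = -9 + Σ Δx = 703.5 cm.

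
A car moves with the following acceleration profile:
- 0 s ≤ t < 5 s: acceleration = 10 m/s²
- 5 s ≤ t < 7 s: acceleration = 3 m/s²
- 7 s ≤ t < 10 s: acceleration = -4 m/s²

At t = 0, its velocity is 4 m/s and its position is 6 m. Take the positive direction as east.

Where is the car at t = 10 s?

427 m

On each constant-a segment, Δv = aΔt and Δx = v₀Δt + ½aΔt²; chain segment to segment.
0–5 s: v starts 4 m/s; Δx = 4·5 + ½·10·5² = 145 m; v ends 54 m/s.
5–7 s: v starts 54 m/s; Δx = 54·2 + ½·3·2² = 114 m; v ends 60 m/s.
7–10 s: v starts 60 m/s; Δx = 60·3 + ½·-4·3² = 162 m; v ends 48 m/s.
x(10) = 6 + Σ Δx = 427 m.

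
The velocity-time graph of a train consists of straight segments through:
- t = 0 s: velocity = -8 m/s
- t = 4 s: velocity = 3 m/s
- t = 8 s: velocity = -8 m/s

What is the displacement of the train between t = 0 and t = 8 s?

-20 m

Displacement is the signed area under the v-t curve.
0–4 s: ½(-8 + 3)(4) = -10 m
4–8 s: ½(3 + -8)(4) = -10 m
Net displacement = -20 m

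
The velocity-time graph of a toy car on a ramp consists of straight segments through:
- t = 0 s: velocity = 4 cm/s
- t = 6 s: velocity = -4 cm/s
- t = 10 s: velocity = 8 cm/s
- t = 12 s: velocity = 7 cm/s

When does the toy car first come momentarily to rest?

t = 3 s

v changes sign on 0–6 s (from 4 to -4); the graph is linear there, so v = 0 at t = 0 + (-4)·(6 − 0)/(-4 − 4) = 3 s.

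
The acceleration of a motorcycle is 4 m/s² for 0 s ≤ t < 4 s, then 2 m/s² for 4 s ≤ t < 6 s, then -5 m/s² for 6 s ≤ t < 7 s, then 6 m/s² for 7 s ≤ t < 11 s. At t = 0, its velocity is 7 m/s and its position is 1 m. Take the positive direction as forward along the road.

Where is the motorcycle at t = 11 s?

271.5 m

On each constant-a segment, Δv = aΔt and Δx = v₀Δt + ½aΔt²; chain segment to segment.
0–4 s: v starts 7 m/s; Δx = 7·4 + ½·4·4² = 60 m; v ends 23 m/s.
4–6 s: v starts 23 m/s; Δx = 23·2 + ½·2·2² = 50 m; v ends 27 m/s.
6–7 s: v starts 27 m/s; Δx = 27·1 + ½·-5·1² = 24.5 m; v ends 22 m/s.
7–11 s: v starts 22 m/s; Δx = 22·4 + ½·6·4² = 136 m; v ends 46 m/s.
x(11) = 1 + Σ Δx = 271.5 m.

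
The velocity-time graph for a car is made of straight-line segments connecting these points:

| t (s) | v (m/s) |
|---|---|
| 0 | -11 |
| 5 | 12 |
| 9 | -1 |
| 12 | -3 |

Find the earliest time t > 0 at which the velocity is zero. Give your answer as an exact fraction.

t = 55/23 s

v changes sign on 0–5 s (from -11 to 12); the graph is linear there, so v = 0 at t = 0 + (11)·(5 − 0)/(12 − -11) = 55/23 s.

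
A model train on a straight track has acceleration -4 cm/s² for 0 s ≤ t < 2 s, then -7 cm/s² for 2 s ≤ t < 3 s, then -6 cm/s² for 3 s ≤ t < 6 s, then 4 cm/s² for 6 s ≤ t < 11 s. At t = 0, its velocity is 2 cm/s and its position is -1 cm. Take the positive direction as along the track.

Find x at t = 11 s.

On each constant-a segment, Δv = aΔt and Δx = v₀Δt + ½aΔt²; chain segment to segment.
0–2 s: v starts 2 cm/s; Δx = 2·2 + ½·-4·2² = -4 cm; v ends -6 cm/s.
2–3 s: v starts -6 cm/s; Δx = -6·1 + ½·-7·1² = -9.5 cm; v ends -13 cm/s.
3–6 s: v starts -13 cm/s; Δx = -13·3 + ½·-6·3² = -66 cm; v ends -31 cm/s.
6–11 s: v starts -31 cm/s; Δx = -31·5 + ½·4·5² = -105 cm; v ends -11 cm/s.
x(11) = -1 + Σ Δx = -185.5 cm.

-185.5 cm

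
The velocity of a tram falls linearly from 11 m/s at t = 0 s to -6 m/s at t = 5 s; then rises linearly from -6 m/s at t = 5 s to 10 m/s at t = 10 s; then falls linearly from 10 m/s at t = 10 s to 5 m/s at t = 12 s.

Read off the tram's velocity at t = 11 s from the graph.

On 10–12 s the graph is linear from 10 to 5 m/s: v(11) = 10 + (5 − 10)·(11 − 10)/(12 − 10) = 7.5 m/s.

7.5 m/s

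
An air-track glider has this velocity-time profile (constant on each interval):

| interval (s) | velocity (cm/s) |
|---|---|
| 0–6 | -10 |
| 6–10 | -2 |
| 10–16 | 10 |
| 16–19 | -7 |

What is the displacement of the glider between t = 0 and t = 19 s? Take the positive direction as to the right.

Displacement is the signed area under the v-t curve.
0–6 s: -10 × 6 = -60 cm
6–10 s: -2 × 4 = -8 cm
10–16 s: 10 × 6 = 60 cm
16–19 s: -7 × 3 = -21 cm
Net displacement = -29 cm

-29 cm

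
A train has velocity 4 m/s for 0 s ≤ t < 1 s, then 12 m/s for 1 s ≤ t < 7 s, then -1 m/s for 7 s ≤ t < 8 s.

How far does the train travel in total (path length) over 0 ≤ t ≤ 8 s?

Distance (not displacement) is the total path length: add the absolute areas under v-t.
0–1 s: |4| × 1 = 4 m
1–7 s: |12| × 6 = 72 m
7–8 s: |-1| × 1 = 1 m
Total distance = 77 m

77 m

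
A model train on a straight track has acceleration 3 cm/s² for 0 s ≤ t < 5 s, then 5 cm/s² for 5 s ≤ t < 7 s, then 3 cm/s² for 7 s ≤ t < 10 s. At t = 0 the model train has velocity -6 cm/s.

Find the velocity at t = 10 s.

28 cm/s

Δv equals the area under the a-t graph; then v = v₀ + Δv.
0–5 s: 3 × 5 = 15 cm/s
5–7 s: 5 × 2 = 10 cm/s
7–10 s: 3 × 3 = 9 cm/s
Δv = 34 cm/s, so v(10) = -6 + (34) = 28 cm/s.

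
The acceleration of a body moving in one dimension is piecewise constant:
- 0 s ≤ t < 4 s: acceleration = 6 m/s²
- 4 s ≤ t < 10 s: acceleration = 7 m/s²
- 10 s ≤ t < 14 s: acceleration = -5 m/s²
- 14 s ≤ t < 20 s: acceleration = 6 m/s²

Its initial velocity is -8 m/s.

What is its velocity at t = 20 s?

Δv equals the area under the a-t graph; then v = v₀ + Δv.
0–4 s: 6 × 4 = 24 m/s
4–10 s: 7 × 6 = 42 m/s
10–14 s: -5 × 4 = -20 m/s
14–20 s: 6 × 6 = 36 m/s
Δv = 82 m/s, so v(20) = -8 + (82) = 74 m/s.

74 m/s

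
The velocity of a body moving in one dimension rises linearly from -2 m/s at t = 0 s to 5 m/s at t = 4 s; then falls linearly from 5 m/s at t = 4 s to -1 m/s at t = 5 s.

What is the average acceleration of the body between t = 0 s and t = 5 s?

0.2 m/s²

Average acceleration = Δv/Δt = (-1 − -2)/(5 − 0) = 0.2 m/s².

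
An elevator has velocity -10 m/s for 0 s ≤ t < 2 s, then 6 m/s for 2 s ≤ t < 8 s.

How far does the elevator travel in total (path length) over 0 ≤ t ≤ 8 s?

Total distance travelled is ∫|v| dt — sum the magnitudes of each area piece.
0–2 s: |-10| × 2 = 20 m
2–8 s: |6| × 6 = 36 m
Total distance = 56 m

56 m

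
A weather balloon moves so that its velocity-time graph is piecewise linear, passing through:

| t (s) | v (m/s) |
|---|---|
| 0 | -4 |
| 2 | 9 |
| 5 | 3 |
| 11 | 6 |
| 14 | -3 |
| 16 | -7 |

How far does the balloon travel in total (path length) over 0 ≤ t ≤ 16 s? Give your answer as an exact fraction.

1819/26 m

Distance (not displacement) is the total path length: add the absolute areas under v-t.
0–2 s: v = 0 at t = 8/13 s; triangle areas 16/13 + 81/13 = 97/13 m
2–5 s: |½(9 + 3)(3)| = 18 m
5–11 s: |½(3 + 6)(6)| = 27 m
11–14 s: v = 0 at t = 13 s; triangle areas 6 + 1.5 = 7.5 m
14–16 s: |½(-3 + -7)(2)| = 10 m
Total distance = 1819/26 m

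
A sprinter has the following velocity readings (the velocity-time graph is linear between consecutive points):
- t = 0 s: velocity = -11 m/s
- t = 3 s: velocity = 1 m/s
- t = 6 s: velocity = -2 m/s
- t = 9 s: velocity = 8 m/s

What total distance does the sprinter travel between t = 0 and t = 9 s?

27.95 m

Total distance travelled is ∫|v| dt — sum the magnitudes of each area piece.
0–3 s: v = 0 at t = 2.75 s; triangle areas 15.125 + 0.125 = 15.25 m
3–6 s: v = 0 at t = 4 s; triangle areas 0.5 + 2 = 2.5 m
6–9 s: v = 0 at t = 6.6 s; triangle areas 0.6 + 9.6 = 10.2 m
Total distance = 27.95 m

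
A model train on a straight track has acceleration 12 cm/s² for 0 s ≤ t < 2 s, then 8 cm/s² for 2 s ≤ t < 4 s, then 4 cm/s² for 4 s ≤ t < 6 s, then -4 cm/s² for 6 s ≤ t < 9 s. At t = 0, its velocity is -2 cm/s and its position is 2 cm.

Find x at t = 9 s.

286 cm

On each constant-a segment, Δv = aΔt and Δx = v₀Δt + ½aΔt²; chain segment to segment.
0–2 s: v starts -2 cm/s; Δx = -2·2 + ½·12·2² = 20 cm; v ends 22 cm/s.
2–4 s: v starts 22 cm/s; Δx = 22·2 + ½·8·2² = 60 cm; v ends 38 cm/s.
4–6 s: v starts 38 cm/s; Δx = 38·2 + ½·4·2² = 84 cm; v ends 46 cm/s.
6–9 s: v starts 46 cm/s; Δx = 46·3 + ½·-4·3² = 120 cm; v ends 34 cm/s.
x(9) = 2 + Σ Δx = 286 cm.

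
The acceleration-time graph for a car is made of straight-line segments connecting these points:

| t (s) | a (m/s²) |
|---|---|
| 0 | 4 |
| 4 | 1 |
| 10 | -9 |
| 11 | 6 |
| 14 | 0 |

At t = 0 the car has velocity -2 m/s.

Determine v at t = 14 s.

-8.5 m/s

Δv equals the area under the a-t graph; then v = v₀ + Δv.
0–4 s: ½(4 + 1)(4) = 10 m/s
4–10 s: ½(1 + -9)(6) = -24 m/s
10–11 s: ½(-9 + 6)(1) = -1.5 m/s
11–14 s: ½(6 + 0)(3) = 9 m/s
Δv = -6.5 m/s, so v(14) = -2 + (-6.5) = -8.5 m/s.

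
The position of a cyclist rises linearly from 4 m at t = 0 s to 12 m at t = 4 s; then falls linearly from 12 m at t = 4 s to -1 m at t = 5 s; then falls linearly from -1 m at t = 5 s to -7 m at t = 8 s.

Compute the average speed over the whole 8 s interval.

Average speed = (total path length)/(elapsed time); on a piecewise-linear x-t graph the path length is Σ|Δx|.
0–4 s: |Δx| = |12 − 4| = 8 m
4–5 s: |Δx| = |-1 − 12| = 13 m
5–8 s: |Δx| = |-7 − -1| = 6 m
Total path = 27 m; average speed = 27/8 = 3.375 m/s.

3.375 m/s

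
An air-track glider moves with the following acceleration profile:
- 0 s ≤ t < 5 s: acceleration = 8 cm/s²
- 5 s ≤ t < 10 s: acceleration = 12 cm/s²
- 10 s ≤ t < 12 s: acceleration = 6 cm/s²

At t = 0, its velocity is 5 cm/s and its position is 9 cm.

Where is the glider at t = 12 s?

731 cm

On each constant-a segment, Δv = aΔt and Δx = v₀Δt + ½aΔt²; chain segment to segment.
0–5 s: v starts 5 cm/s; Δx = 5·5 + ½·8·5² = 125 cm; v ends 45 cm/s.
5–10 s: v starts 45 cm/s; Δx = 45·5 + ½·12·5² = 375 cm; v ends 105 cm/s.
10–12 s: v starts 105 cm/s; Δx = 105·2 + ½·6·2² = 222 cm; v ends 117 cm/s.
x(12) = 9 + Σ Δx = 731 cm.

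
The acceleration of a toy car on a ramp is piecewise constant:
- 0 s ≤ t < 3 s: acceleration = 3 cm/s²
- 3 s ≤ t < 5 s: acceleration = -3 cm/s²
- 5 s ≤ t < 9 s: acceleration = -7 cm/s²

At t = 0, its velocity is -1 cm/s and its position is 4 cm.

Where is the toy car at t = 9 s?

On each constant-a segment, Δv = aΔt and Δx = v₀Δt + ½aΔt²; chain segment to segment.
0–3 s: v starts -1 cm/s; Δx = -1·3 + ½·3·3² = 10.5 cm; v ends 8 cm/s.
3–5 s: v starts 8 cm/s; Δx = 8·2 + ½·-3·2² = 10 cm; v ends 2 cm/s.
5–9 s: v starts 2 cm/s; Δx = 2·4 + ½·-7·4² = -48 cm; v ends -26 cm/s.
x(9) = 4 + Σ Δx = -23.5 cm.

-23.5 cm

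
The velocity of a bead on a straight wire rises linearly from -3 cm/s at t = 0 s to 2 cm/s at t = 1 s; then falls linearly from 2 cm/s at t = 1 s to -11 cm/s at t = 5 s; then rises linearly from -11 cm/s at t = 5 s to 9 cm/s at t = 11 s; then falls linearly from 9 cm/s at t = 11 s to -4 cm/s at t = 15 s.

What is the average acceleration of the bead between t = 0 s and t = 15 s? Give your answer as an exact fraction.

Average acceleration = Δv/Δt = (-4 − -3)/(15 − 0) = -1/15 cm/s².

-1/15 cm/s²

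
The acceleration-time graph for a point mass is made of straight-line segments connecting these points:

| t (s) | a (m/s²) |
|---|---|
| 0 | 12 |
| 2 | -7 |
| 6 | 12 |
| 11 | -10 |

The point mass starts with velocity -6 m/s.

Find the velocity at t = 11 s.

14 m/s

Δv equals the area under the a-t graph; then v = v₀ + Δv.
0–2 s: ½(12 + -7)(2) = 5 m/s
2–6 s: ½(-7 + 12)(4) = 10 m/s
6–11 s: ½(12 + -10)(5) = 5 m/s
Δv = 20 m/s, so v(11) = -6 + (20) = 14 m/s.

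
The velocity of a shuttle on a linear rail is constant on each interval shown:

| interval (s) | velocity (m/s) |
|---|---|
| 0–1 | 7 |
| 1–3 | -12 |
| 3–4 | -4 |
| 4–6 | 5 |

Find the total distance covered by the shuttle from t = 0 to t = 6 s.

Total distance travelled is ∫|v| dt — sum the magnitudes of each area piece.
0–1 s: |7| × 1 = 7 m
1–3 s: |-12| × 2 = 24 m
3–4 s: |-4| × 1 = 4 m
4–6 s: |5| × 2 = 10 m
Total distance = 45 m

45 m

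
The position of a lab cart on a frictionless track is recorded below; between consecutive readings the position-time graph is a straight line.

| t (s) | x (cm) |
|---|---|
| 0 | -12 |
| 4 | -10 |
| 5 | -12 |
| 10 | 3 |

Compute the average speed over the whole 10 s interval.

Average speed = (total path length)/(elapsed time); on a piecewise-linear x-t graph the path length is Σ|Δx|.
0–4 s: |Δx| = |-10 − -12| = 2 cm
4–5 s: |Δx| = |-12 − -10| = 2 cm
5–10 s: |Δx| = |3 − -12| = 15 cm
Total path = 19 cm; average speed = 19/10 = 1.9 cm/s.

1.9 cm/s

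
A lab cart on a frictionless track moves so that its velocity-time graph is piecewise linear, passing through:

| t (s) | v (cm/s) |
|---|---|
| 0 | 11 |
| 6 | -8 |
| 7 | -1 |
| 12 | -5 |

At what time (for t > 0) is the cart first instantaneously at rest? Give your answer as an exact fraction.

v changes sign on 0–6 s (from 11 to -8); the graph is linear there, so v = 0 at t = 0 + (-11)·(6 − 0)/(-8 − 11) = 66/19 s.

t = 66/19 s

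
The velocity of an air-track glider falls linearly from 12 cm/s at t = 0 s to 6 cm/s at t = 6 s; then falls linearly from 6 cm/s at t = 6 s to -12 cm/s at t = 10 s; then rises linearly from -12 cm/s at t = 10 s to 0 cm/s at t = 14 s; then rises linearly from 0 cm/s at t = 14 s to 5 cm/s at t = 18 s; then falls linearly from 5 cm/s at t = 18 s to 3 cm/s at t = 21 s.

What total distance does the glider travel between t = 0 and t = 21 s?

Total distance travelled is ∫|v| dt — sum the magnitudes of each area piece.
0–6 s: |½(12 + 6)(6)| = 54 cm
6–10 s: v = 0 at t = 22/3 s; triangle areas 4 + 16 = 20 cm
10–14 s: |½(-12 + 0)(4)| = 24 cm
14–18 s: |½(0 + 5)(4)| = 10 cm
18–21 s: |½(5 + 3)(3)| = 12 cm
Total distance = 120 cm

120 cm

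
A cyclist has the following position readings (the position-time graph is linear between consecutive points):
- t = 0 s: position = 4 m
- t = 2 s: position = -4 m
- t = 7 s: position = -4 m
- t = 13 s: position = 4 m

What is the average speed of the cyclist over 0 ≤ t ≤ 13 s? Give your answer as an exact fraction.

Average speed = (total path length)/(elapsed time); on a piecewise-linear x-t graph the path length is Σ|Δx|.
0–2 s: |Δx| = |-4 − 4| = 8 m
2–7 s: |Δx| = |-4 − -4| = 0 m
7–13 s: |Δx| = |4 − -4| = 8 m
Total path = 16 m; average speed = 16/13 = 16/13 m/s.

16/13 m/s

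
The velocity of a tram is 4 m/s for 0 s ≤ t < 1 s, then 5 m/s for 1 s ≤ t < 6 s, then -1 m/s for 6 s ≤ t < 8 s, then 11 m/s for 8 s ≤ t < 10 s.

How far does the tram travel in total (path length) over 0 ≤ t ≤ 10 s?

53 m

Total distance travelled is ∫|v| dt — sum the magnitudes of each area piece.
0–1 s: |4| × 1 = 4 m
1–6 s: |5| × 5 = 25 m
6–8 s: |-1| × 2 = 2 m
8–10 s: |11| × 2 = 22 m
Total distance = 53 m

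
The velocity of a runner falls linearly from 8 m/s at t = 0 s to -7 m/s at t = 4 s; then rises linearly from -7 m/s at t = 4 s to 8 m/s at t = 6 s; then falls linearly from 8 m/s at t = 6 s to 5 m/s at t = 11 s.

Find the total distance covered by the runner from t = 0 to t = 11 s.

55.1 m

Total distance travelled is ∫|v| dt — sum the magnitudes of each area piece.
0–4 s: v = 0 at t = 32/15 s; triangle areas 128/15 + 98/15 = 226/15 m
4–6 s: v = 0 at t = 74/15 s; triangle areas 49/15 + 64/15 = 113/15 m
6–11 s: |½(8 + 5)(5)| = 32.5 m
Total distance = 55.1 m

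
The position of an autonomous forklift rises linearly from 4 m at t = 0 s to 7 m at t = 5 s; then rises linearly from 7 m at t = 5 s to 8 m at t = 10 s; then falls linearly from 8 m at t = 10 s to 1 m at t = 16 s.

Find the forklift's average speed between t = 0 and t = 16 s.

Average speed = (total path length)/(elapsed time); on a piecewise-linear x-t graph the path length is Σ|Δx|.
0–5 s: |Δx| = |7 − 4| = 3 m
5–10 s: |Δx| = |8 − 7| = 1 m
10–16 s: |Δx| = |1 − 8| = 7 m
Total path = 11 m; average speed = 11/16 = 0.6875 m/s.

0.6875 m/s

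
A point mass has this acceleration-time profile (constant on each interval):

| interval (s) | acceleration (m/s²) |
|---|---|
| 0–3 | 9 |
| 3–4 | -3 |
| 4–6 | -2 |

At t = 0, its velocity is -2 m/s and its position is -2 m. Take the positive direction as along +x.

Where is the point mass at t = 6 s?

96 m

On each constant-a segment, Δv = aΔt and Δx = v₀Δt + ½aΔt²; chain segment to segment.
0–3 s: v starts -2 m/s; Δx = -2·3 + ½·9·3² = 34.5 m; v ends 25 m/s.
3–4 s: v starts 25 m/s; Δx = 25·1 + ½·-3·1² = 23.5 m; v ends 22 m/s.
4–6 s: v starts 22 m/s; Δx = 22·2 + ½·-2·2² = 40 m; v ends 18 m/s.
x(6) = -2 + Σ Δx = 96 m.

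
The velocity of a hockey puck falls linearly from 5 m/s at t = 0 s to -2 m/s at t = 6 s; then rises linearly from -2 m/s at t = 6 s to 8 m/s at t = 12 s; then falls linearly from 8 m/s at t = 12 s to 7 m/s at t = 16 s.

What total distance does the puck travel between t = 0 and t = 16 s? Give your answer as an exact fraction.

2199/35 m

Distance (not displacement) is the total path length: add the absolute areas under v-t.
0–6 s: v = 0 at t = 30/7 s; triangle areas 75/7 + 12/7 = 87/7 m
6–12 s: v = 0 at t = 7.2 s; triangle areas 1.2 + 19.2 = 20.4 m
12–16 s: |½(8 + 7)(4)| = 30 m
Total distance = 2199/35 m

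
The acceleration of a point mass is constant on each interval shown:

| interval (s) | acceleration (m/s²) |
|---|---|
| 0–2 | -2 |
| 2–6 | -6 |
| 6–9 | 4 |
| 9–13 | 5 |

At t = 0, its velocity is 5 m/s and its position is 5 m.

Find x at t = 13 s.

-88 m

On each constant-a segment, Δv = aΔt and Δx = v₀Δt + ½aΔt²; chain segment to segment.
0–2 s: v starts 5 m/s; Δx = 5·2 + ½·-2·2² = 6 m; v ends 1 m/s.
2–6 s: v starts 1 m/s; Δx = 1·4 + ½·-6·4² = -44 m; v ends -23 m/s.
6–9 s: v starts -23 m/s; Δx = -23·3 + ½·4·3² = -51 m; v ends -11 m/s.
9–13 s: v starts -11 m/s; Δx = -11·4 + ½·5·4² = -4 m; v ends 9 m/s.
x(13) = 5 + Σ Δx = -88 m.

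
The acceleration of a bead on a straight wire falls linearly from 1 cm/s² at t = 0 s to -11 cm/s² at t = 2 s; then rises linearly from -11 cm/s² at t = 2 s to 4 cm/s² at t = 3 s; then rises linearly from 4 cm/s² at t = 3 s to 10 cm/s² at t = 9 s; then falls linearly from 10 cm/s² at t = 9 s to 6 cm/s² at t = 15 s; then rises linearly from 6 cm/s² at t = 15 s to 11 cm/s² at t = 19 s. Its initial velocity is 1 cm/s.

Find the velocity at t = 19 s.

Δv equals the area under the a-t graph; then v = v₀ + Δv.
0–2 s: ½(1 + -11)(2) = -10 cm/s
2–3 s: ½(-11 + 4)(1) = -3.5 cm/s
3–9 s: ½(4 + 10)(6) = 42 cm/s
9–15 s: ½(10 + 6)(6) = 48 cm/s
15–19 s: ½(6 + 11)(4) = 34 cm/s
Δv = 110.5 cm/s, so v(19) = 1 + (110.5) = 111.5 cm/s.

111.5 cm/s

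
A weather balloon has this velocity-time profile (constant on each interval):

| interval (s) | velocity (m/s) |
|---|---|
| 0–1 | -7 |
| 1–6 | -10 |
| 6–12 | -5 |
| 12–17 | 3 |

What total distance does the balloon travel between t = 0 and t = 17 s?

Distance (not displacement) is the total path length: add the absolute areas under v-t.
0–1 s: |-7| × 1 = 7 m
1–6 s: |-10| × 5 = 50 m
6–12 s: |-5| × 6 = 30 m
12–17 s: |3| × 5 = 15 m
Total distance = 102 m

102 m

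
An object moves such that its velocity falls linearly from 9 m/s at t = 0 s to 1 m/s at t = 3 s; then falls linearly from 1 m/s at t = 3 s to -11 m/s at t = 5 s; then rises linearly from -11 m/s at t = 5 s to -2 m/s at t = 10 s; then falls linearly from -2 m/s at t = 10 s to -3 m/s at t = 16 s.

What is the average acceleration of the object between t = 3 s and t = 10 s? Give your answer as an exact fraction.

Average acceleration = Δv/Δt = (-2 − 1)/(10 − 3) = -3/7 m/s².

-3/7 m/s²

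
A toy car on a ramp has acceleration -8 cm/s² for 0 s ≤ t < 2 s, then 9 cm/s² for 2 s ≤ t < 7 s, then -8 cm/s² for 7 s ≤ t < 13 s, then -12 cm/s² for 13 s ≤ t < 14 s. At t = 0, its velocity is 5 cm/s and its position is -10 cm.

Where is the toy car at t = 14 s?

On each constant-a segment, Δv = aΔt and Δx = v₀Δt + ½aΔt²; chain segment to segment.
0–2 s: v starts 5 cm/s; Δx = 5·2 + ½·-8·2² = -6 cm; v ends -11 cm/s.
2–7 s: v starts -11 cm/s; Δx = -11·5 + ½·9·5² = 57.5 cm; v ends 34 cm/s.
7–13 s: v starts 34 cm/s; Δx = 34·6 + ½·-8·6² = 60 cm; v ends -14 cm/s.
13–14 s: v starts -14 cm/s; Δx = -14·1 + ½·-12·1² = -20 cm; v ends -26 cm/s.
x(14) = -10 + Σ Δx = 81.5 cm.

81.5 cm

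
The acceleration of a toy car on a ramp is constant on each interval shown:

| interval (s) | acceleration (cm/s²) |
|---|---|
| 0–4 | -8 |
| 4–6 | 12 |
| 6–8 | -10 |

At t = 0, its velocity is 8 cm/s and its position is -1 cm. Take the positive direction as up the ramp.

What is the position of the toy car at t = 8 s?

-77 cm

On each constant-a segment, Δv = aΔt and Δx = v₀Δt + ½aΔt²; chain segment to segment.
0–4 s: v starts 8 cm/s; Δx = 8·4 + ½·-8·4² = -32 cm; v ends -24 cm/s.
4–6 s: v starts -24 cm/s; Δx = -24·2 + ½·12·2² = -24 cm; v ends 0 cm/s.
6–8 s: v starts 0 cm/s; Δx = 0·2 + ½·-10·2² = -20 cm; v ends -20 cm/s.
x(8) = -1 + Σ Δx = -77 cm.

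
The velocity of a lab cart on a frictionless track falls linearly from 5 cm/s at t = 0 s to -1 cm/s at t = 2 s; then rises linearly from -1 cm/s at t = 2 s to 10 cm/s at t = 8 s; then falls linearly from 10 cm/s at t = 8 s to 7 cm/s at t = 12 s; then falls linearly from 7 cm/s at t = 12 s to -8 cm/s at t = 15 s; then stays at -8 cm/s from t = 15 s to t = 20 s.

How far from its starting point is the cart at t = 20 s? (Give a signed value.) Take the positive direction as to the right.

23.5 cm

Displacement is the signed area under the v-t curve.
0–2 s: ½(5 + -1)(2) = 4 cm
2–8 s: ½(-1 + 10)(6) = 27 cm
8–12 s: ½(10 + 7)(4) = 34 cm
12–15 s: ½(7 + -8)(3) = -1.5 cm
15–20 s: -8 × 5 = -40 cm
Net displacement = 23.5 cm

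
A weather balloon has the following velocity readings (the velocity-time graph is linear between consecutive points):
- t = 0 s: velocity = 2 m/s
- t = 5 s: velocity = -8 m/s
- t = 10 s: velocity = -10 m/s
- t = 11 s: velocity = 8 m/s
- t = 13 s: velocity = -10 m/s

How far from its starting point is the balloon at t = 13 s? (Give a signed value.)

-63 m

Displacement is the signed area under the v-t curve.
0–5 s: ½(2 + -8)(5) = -15 m
5–10 s: ½(-8 + -10)(5) = -45 m
10–11 s: ½(-10 + 8)(1) = -1 m
11–13 s: ½(8 + -10)(2) = -2 m
Net displacement = -63 m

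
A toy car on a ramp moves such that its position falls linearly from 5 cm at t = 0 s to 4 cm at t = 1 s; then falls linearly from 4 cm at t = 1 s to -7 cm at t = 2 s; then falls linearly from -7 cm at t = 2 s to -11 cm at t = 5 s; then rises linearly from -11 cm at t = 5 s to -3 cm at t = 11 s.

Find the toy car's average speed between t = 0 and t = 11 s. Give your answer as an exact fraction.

Average speed = (total path length)/(elapsed time); on a piecewise-linear x-t graph the path length is Σ|Δx|.
0–1 s: |Δx| = |4 − 5| = 1 cm
1–2 s: |Δx| = |-7 − 4| = 11 cm
2–5 s: |Δx| = |-11 − -7| = 4 cm
5–11 s: |Δx| = |-3 − -11| = 8 cm
Total path = 24 cm; average speed = 24/11 = 24/11 cm/s.

24/11 cm/s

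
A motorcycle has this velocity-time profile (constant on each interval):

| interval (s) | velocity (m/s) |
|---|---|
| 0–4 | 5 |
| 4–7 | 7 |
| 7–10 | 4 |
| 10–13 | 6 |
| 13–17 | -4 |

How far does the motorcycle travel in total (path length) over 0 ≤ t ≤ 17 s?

Distance (not displacement) is the total path length: add the absolute areas under v-t.
0–4 s: |5| × 4 = 20 m
4–7 s: |7| × 3 = 21 m
7–10 s: |4| × 3 = 12 m
10–13 s: |6| × 3 = 18 m
13–17 s: |-4| × 4 = 16 m
Total distance = 87 m

87 m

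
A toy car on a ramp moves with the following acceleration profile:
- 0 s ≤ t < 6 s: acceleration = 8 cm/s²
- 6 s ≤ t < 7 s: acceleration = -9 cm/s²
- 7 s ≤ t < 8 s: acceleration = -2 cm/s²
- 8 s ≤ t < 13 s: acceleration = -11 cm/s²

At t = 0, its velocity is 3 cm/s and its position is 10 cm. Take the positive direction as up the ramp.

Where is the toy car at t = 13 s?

322 cm

On each constant-a segment, Δv = aΔt and Δx = v₀Δt + ½aΔt²; chain segment to segment.
0–6 s: v starts 3 cm/s; Δx = 3·6 + ½·8·6² = 162 cm; v ends 51 cm/s.
6–7 s: v starts 51 cm/s; Δx = 51·1 + ½·-9·1² = 46.5 cm; v ends 42 cm/s.
7–8 s: v starts 42 cm/s; Δx = 42·1 + ½·-2·1² = 41 cm; v ends 40 cm/s.
8–13 s: v starts 40 cm/s; Δx = 40·5 + ½·-11·5² = 62.5 cm; v ends -15 cm/s.
x(13) = 10 + Σ Δx = 322 cm.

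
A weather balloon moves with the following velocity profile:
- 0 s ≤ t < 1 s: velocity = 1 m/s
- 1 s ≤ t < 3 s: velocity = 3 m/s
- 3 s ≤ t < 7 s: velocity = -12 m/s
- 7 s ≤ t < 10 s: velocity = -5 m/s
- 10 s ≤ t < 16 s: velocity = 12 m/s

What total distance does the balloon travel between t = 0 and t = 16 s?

Total distance travelled is ∫|v| dt — sum the magnitudes of each area piece.
0–1 s: |1| × 1 = 1 m
1–3 s: |3| × 2 = 6 m
3–7 s: |-12| × 4 = 48 m
7–10 s: |-5| × 3 = 15 m
10–16 s: |12| × 6 = 72 m
Total distance = 142 m

142 m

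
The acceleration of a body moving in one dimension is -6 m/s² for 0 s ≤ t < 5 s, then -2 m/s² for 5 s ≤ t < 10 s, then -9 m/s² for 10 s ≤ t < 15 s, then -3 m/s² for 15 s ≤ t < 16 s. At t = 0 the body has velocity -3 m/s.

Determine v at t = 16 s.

-91 m/s

Δv equals the area under the a-t graph; then v = v₀ + Δv.
0–5 s: -6 × 5 = -30 m/s
5–10 s: -2 × 5 = -10 m/s
10–15 s: -9 × 5 = -45 m/s
15–16 s: -3 × 1 = -3 m/s
Δv = -88 m/s, so v(16) = -3 + (-88) = -91 m/s.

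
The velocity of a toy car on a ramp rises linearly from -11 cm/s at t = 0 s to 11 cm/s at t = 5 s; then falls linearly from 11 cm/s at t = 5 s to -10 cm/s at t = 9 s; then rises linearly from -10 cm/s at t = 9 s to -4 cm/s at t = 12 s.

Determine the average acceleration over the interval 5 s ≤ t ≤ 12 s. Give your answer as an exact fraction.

-15/7 cm/s²

Average acceleration = Δv/Δt = (-4 − 11)/(12 − 5) = -15/7 cm/s².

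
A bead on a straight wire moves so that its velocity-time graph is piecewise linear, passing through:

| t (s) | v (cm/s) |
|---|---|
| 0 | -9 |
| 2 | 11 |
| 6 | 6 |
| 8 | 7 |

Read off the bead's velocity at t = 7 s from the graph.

6.5 cm/s

On 6–8 s the graph is linear from 6 to 7 cm/s: v(7) = 6 + (7 − 6)·(7 − 6)/(8 − 6) = 6.5 cm/s.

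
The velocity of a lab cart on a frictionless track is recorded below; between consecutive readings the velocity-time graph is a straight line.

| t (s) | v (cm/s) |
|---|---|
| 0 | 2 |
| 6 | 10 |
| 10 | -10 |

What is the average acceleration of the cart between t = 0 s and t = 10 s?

Average acceleration = Δv/Δt = (-10 − 2)/(10 − 0) = -1.2 cm/s².

-1.2 cm/s²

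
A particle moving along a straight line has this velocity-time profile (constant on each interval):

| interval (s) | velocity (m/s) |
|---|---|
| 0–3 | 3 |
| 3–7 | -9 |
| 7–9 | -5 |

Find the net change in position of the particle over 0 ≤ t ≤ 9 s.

Displacement is the signed area under the v-t curve.
0–3 s: 3 × 3 = 9 m
3–7 s: -9 × 4 = -36 m
7–9 s: -5 × 2 = -10 m
Net displacement = -37 m

-37 m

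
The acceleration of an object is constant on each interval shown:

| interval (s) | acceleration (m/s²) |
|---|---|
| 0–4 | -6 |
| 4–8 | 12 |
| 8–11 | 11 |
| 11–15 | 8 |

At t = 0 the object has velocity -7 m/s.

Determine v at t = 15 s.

82 m/s

Δv equals the area under the a-t graph; then v = v₀ + Δv.
0–4 s: -6 × 4 = -24 m/s
4–8 s: 12 × 4 = 48 m/s
8–11 s: 11 × 3 = 33 m/s
11–15 s: 8 × 4 = 32 m/s
Δv = 89 m/s, so v(15) = -7 + (89) = 82 m/s.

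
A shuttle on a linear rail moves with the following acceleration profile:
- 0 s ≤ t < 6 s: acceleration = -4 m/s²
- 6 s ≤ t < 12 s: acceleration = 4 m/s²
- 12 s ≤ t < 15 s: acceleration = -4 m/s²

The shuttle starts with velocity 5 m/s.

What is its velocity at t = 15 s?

Δv equals the area under the a-t graph; then v = v₀ + Δv.
0–6 s: -4 × 6 = -24 m/s
6–12 s: 4 × 6 = 24 m/s
12–15 s: -4 × 3 = -12 m/s
Δv = -12 m/s, so v(15) = 5 + (-12) = -7 m/s.

-7 m/s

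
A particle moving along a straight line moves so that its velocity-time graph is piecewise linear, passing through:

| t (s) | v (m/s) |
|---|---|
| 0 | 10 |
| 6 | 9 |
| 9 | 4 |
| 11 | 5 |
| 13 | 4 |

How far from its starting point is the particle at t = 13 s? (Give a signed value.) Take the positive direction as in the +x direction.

Net displacement equals the area under the velocity-time graph (areas below the axis count negative).
0–6 s: ½(10 + 9)(6) = 57 m
6–9 s: ½(9 + 4)(3) = 19.5 m
9–11 s: ½(4 + 5)(2) = 9 m
11–13 s: ½(5 + 4)(2) = 9 m
Net displacement = 94.5 m

94.5 m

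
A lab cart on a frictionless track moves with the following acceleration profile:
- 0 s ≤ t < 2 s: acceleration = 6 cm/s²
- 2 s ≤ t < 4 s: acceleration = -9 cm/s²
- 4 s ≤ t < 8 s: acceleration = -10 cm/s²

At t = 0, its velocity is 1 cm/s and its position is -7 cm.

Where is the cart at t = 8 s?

-85 cm

On each constant-a segment, Δv = aΔt and Δx = v₀Δt + ½aΔt²; chain segment to segment.
0–2 s: v starts 1 cm/s; Δx = 1·2 + ½·6·2² = 14 cm; v ends 13 cm/s.
2–4 s: v starts 13 cm/s; Δx = 13·2 + ½·-9·2² = 8 cm; v ends -5 cm/s.
4–8 s: v starts -5 cm/s; Δx = -5·4 + ½·-10·4² = -100 cm; v ends -45 cm/s.
x(8) = -7 + Σ Δx = -85 cm.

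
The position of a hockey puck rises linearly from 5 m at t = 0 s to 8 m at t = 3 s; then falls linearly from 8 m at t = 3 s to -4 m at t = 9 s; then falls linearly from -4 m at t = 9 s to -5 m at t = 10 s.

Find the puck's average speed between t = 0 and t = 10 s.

Average speed = (total path length)/(elapsed time); on a piecewise-linear x-t graph the path length is Σ|Δx|.
0–3 s: |Δx| = |8 − 5| = 3 m
3–9 s: |Δx| = |-4 − 8| = 12 m
9–10 s: |Δx| = |-5 − -4| = 1 m
Total path = 16 m; average speed = 16/10 = 1.6 m/s.

1.6 m/s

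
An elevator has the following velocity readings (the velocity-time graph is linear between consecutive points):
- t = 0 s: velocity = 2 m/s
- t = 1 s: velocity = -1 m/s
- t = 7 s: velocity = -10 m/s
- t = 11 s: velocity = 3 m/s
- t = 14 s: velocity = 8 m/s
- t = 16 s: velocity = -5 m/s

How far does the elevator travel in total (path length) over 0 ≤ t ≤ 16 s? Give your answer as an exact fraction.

Total distance travelled is ∫|v| dt — sum the magnitudes of each area piece.
0–1 s: v = 0 at t = 2/3 s; triangle areas 2/3 + 1/6 = 5/6 m
1–7 s: |½(-1 + -10)(6)| = 33 m
7–11 s: v = 0 at t = 131/13 s; triangle areas 200/13 + 18/13 = 218/13 m
11–14 s: |½(3 + 8)(3)| = 16.5 m
14–16 s: v = 0 at t = 198/13 s; triangle areas 64/13 + 25/13 = 89/13 m
Total distance = 2884/39 m

2884/39 m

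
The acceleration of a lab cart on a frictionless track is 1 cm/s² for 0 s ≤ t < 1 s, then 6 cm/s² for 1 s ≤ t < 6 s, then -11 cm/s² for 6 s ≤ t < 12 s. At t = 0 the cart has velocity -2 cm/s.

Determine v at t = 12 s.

-37 cm/s

Δv equals the area under the a-t graph; then v = v₀ + Δv.
0–1 s: 1 × 1 = 1 cm/s
1–6 s: 6 × 5 = 30 cm/s
6–12 s: -11 × 6 = -66 cm/s
Δv = -35 cm/s, so v(12) = -2 + (-35) = -37 cm/s.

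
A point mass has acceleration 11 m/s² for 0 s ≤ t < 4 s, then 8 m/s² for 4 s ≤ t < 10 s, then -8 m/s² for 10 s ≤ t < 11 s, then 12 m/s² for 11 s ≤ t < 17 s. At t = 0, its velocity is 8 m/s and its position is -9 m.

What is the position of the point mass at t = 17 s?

1431 m

On each constant-a segment, Δv = aΔt and Δx = v₀Δt + ½aΔt²; chain segment to segment.
0–4 s: v starts 8 m/s; Δx = 8·4 + ½·11·4² = 120 m; v ends 52 m/s.
4–10 s: v starts 52 m/s; Δx = 52·6 + ½·8·6² = 456 m; v ends 100 m/s.
10–11 s: v starts 100 m/s; Δx = 100·1 + ½·-8·1² = 96 m; v ends 92 m/s.
11–17 s: v starts 92 m/s; Δx = 92·6 + ½·12·6² = 768 m; v ends 164 m/s.
x(17) = -9 + Σ Δx = 1431 m.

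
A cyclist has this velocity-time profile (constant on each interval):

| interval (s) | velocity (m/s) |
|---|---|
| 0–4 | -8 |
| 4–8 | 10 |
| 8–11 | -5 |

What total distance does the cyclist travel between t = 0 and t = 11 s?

87 m

Distance (not displacement) is the total path length: add the absolute areas under v-t.
0–4 s: |-8| × 4 = 32 m
4–8 s: |10| × 4 = 40 m
8–11 s: |-5| × 3 = 15 m
Total distance = 87 m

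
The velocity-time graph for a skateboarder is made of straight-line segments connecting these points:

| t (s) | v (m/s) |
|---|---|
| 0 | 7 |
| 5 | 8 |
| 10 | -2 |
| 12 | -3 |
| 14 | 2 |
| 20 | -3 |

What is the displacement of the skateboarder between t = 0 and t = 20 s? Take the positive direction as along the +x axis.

Net displacement equals the area under the velocity-time graph (areas below the axis count negative).
0–5 s: ½(7 + 8)(5) = 37.5 m
5–10 s: ½(8 + -2)(5) = 15 m
10–12 s: ½(-2 + -3)(2) = -5 m
12–14 s: ½(-3 + 2)(2) = -1 m
14–20 s: ½(2 + -3)(6) = -3 m
Net displacement = 43.5 m

43.5 m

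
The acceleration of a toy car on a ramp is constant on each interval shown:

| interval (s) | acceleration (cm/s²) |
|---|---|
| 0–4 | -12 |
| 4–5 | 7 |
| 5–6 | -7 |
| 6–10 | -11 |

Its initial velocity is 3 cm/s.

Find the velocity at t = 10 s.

-89 cm/s

Δv equals the area under the a-t graph; then v = v₀ + Δv.
0–4 s: -12 × 4 = -48 cm/s
4–5 s: 7 × 1 = 7 cm/s
5–6 s: -7 × 1 = -7 cm/s
6–10 s: -11 × 4 = -44 cm/s
Δv = -92 cm/s, so v(10) = 3 + (-92) = -89 cm/s.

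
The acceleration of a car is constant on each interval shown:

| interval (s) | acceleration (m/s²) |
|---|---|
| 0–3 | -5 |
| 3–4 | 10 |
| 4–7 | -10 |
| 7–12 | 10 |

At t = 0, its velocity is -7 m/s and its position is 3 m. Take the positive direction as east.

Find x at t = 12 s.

On each constant-a segment, Δv = aΔt and Δx = v₀Δt + ½aΔt²; chain segment to segment.
0–3 s: v starts -7 m/s; Δx = -7·3 + ½·-5·3² = -43.5 m; v ends -22 m/s.
3–4 s: v starts -22 m/s; Δx = -22·1 + ½·10·1² = -17 m; v ends -12 m/s.
4–7 s: v starts -12 m/s; Δx = -12·3 + ½·-10·3² = -81 m; v ends -42 m/s.
7–12 s: v starts -42 m/s; Δx = -42·5 + ½·10·5² = -85 m; v ends 8 m/s.
x(12) = 3 + Σ Δx = -223.5 m.

-223.5 m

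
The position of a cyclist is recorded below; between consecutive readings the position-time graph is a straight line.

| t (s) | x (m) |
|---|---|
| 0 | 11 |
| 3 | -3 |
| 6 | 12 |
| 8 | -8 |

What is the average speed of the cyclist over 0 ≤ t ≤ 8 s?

6.125 m/s

Average speed = (total path length)/(elapsed time); on a piecewise-linear x-t graph the path length is Σ|Δx|.
0–3 s: |Δx| = |-3 − 11| = 14 m
3–6 s: |Δx| = |12 − -3| = 15 m
6–8 s: |Δx| = |-8 − 12| = 20 m
Total path = 49 m; average speed = 49/8 = 6.125 m/s.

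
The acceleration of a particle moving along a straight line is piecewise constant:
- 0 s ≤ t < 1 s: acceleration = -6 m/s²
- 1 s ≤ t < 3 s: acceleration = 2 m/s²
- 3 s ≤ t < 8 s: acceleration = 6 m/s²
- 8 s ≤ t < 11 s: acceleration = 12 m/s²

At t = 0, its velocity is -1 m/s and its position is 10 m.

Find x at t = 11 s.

191 m

On each constant-a segment, Δv = aΔt and Δx = v₀Δt + ½aΔt²; chain segment to segment.
0–1 s: v starts -1 m/s; Δx = -1·1 + ½·-6·1² = -4 m; v ends -7 m/s.
1–3 s: v starts -7 m/s; Δx = -7·2 + ½·2·2² = -10 m; v ends -3 m/s.
3–8 s: v starts -3 m/s; Δx = -3·5 + ½·6·5² = 60 m; v ends 27 m/s.
8–11 s: v starts 27 m/s; Δx = 27·3 + ½·12·3² = 135 m; v ends 63 m/s.
x(11) = 10 + Σ Δx = 191 m.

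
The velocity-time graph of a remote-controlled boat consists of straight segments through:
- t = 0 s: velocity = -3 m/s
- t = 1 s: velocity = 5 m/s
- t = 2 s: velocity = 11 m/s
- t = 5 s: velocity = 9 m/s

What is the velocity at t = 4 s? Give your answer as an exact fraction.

29/3 m/s

On 2–5 s the graph is linear from 11 to 9 m/s: v(4) = 11 + (9 − 11)·(4 − 2)/(5 − 2) = 29/3 m/s.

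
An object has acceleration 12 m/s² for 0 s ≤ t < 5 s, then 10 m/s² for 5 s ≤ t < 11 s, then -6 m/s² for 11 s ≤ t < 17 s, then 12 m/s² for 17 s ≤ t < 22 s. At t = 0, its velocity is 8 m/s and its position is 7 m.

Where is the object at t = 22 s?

2055 m

On each constant-a segment, Δv = aΔt and Δx = v₀Δt + ½aΔt²; chain segment to segment.
0–5 s: v starts 8 m/s; Δx = 8·5 + ½·12·5² = 190 m; v ends 68 m/s.
5–11 s: v starts 68 m/s; Δx = 68·6 + ½·10·6² = 588 m; v ends 128 m/s.
11–17 s: v starts 128 m/s; Δx = 128·6 + ½·-6·6² = 660 m; v ends 92 m/s.
17–22 s: v starts 92 m/s; Δx = 92·5 + ½·12·5² = 610 m; v ends 152 m/s.
x(22) = 7 + Σ Δx = 2055 m.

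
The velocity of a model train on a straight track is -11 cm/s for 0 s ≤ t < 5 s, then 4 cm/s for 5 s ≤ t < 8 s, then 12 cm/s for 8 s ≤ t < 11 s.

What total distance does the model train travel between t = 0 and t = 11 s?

Distance (not displacement) is the total path length: add the absolute areas under v-t.
0–5 s: |-11| × 5 = 55 cm
5–8 s: |4| × 3 = 12 cm
8–11 s: |12| × 3 = 36 cm
Total distance = 103 cm

103 cm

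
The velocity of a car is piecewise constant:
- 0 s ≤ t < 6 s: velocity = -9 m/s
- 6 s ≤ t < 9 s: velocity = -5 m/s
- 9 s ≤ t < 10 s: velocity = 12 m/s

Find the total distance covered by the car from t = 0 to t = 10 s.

Total distance travelled is ∫|v| dt — sum the magnitudes of each area piece.
0–6 s: |-9| × 6 = 54 m
6–9 s: |-5| × 3 = 15 m
9–10 s: |12| × 1 = 12 m
Total distance = 81 m

81 m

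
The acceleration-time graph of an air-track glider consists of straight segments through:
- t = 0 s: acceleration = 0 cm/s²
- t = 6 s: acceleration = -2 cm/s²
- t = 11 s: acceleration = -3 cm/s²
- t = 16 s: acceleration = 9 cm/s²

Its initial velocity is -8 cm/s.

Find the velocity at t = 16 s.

-11.5 cm/s

Δv equals the area under the a-t graph; then v = v₀ + Δv.
0–6 s: ½(0 + -2)(6) = -6 cm/s
6–11 s: ½(-2 + -3)(5) = -12.5 cm/s
11–16 s: ½(-3 + 9)(5) = 15 cm/s
Δv = -3.5 cm/s, so v(16) = -8 + (-3.5) = -11.5 cm/s.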